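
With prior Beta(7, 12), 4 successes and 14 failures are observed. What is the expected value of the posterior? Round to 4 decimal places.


Posterior = Beta(11, 26)
E[theta] = alpha/(alpha+beta)
= 11/37 = 0.2973

0.2973


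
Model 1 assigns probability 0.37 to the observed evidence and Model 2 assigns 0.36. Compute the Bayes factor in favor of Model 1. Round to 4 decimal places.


BF = P(data|M1) / P(data|M2)
= 0.37 / 0.36 = 1.0278

1.0278


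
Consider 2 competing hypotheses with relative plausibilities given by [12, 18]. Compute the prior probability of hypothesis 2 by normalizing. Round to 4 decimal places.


Sum of weights = 12 + 18 = 30
Normalized prior for H2 = 18 / 30
= 0.6

0.6


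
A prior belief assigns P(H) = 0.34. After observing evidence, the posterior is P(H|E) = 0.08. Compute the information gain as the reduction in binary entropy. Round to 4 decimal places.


H(prior) = -0.34*log2(0.34) - 0.66*log2(0.66)
= 0.9248
H(post) = -0.08*log2(0.08) - 0.92*log2(0.92)
= 0.4022
IG = 0.9248 - 0.4022 = 0.5226

0.5226


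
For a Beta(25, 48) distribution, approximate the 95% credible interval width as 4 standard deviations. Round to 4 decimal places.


Variance of Beta(a,b) = ab / ((a+b)^2 * (a+b+1))
= 25*48 / ((73)^2 * 74)
= 0.003
SD = sqrt(0.003) = 0.0552
Width = 4 * SD = 0.2207

0.2207


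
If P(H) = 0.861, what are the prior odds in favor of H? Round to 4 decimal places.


Prior odds = P(H) / (1 - P(H))
= 0.861 / 0.139
= 6.1942

6.1942


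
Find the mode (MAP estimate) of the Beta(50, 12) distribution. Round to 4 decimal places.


For Beta(a,b) with a,b > 1:
Mode = (a-1)/(a+b-2) = (50-1)/(62-2)
= 49/60 = 0.8167

0.8167


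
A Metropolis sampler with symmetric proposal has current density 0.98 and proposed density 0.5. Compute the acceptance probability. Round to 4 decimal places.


For symmetric proposals, acceptance = min(1, pi(x*)/pi(x))
= min(1, 0.5/0.98)
= min(1, 0.5102) = 0.5102

0.5102


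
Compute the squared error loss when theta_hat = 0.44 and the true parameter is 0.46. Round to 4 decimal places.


L = (theta_hat - theta_true)^2
= (0.44 - 0.46)^2
= -0.02^2 = 0.0004

0.0004


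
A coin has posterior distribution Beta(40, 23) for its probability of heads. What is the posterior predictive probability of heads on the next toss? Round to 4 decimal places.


Posterior predictive = E[theta] = alpha/(alpha+beta)
= 40/63
= 0.6349

0.6349


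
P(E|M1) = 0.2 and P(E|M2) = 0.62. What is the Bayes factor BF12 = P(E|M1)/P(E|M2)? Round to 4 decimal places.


Bayes factor BF12 = P(E|M1) / P(E|M2)
= 0.2 / 0.62
= 0.3226

0.3226


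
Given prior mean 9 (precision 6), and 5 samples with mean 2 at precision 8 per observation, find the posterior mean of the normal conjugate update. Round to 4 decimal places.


The posterior mean is a precision-weighted average of prior and data.
Post. prec. = 6 + 40 = 46
Post. mean = (54 + 80)/46 = 134/46 = 2.913

2.913


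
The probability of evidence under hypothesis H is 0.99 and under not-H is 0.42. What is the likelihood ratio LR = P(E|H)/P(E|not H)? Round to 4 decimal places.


LR = 0.99 / 0.42
= 2.3571

2.3571


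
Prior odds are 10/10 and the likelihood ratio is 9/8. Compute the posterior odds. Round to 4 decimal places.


Posterior odds = prior odds * likelihood ratio
= (10/10) * (9/8)
= 90 / 80
= 1.125

1.125


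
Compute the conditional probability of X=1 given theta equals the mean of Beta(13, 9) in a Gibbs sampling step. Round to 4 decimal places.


Mean of Beta(13, 9) = 0.5909
P(X=1 | theta=0.5909) = 0.5909

0.5909


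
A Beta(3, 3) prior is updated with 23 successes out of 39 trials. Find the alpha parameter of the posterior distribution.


In the Beta-Binomial conjugate update:
alpha_post = alpha_prior + successes
= 3 + 23
= 26

26


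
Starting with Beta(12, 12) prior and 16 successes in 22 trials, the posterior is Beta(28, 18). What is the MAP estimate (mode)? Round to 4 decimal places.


The mode of Beta(a, b) when a > 1 and b > 1 is (a-1)/(a+b-2)
= (28 - 1) / (28 + 18 - 2)
= 27 / 44
= 0.6136

0.6136


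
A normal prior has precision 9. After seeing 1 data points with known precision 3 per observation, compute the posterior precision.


In the conjugate normal model, precisions add:
tau_posterior = tau_prior + n * tau_data
= 9 + 1*3 = 12

12


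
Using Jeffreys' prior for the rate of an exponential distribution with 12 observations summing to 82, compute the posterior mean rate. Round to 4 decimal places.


Jeffreys' prior leads to posterior Gamma(12, 82).
Mean = 12/82 = 0.1463

0.1463


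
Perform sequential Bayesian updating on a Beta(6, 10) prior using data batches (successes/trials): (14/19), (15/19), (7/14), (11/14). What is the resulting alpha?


Accumulate successes: 47
Posterior alpha = prior alpha + sum of successes
= 6 + 47 = 53

53


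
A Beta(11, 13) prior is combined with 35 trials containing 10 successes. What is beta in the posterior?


In conjugate updating:
beta_posterior = beta_prior + (n - k)
= 13 + (35 - 10)
= 13 + 25 = 38

38


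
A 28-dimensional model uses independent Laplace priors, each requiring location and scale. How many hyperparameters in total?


Per parameter: 2 (location and scale).
Total = 28 * 2 = 56

56


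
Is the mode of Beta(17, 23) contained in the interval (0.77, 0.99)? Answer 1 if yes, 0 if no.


Mode = (a-1)/(a+b-2) = 16/38 = 0.4211
Interval: (0.77, 0.99)
Contains mode? 0

0


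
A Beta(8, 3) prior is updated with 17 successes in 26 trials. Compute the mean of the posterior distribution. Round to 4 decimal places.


After update: Beta(25, 12)
Mean = 25 / (25 + 12) = 25 / 37
= 0.6757

0.6757


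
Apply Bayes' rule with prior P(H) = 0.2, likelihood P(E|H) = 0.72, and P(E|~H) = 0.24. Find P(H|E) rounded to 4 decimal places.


Step 1: Compute marginal P(E) = P(E|H)P(H) + P(E|~H)P(~H)
= 0.72*0.2 + 0.24*0.8 = 0.336
Step 2: P(H|E) = P(E|H)P(H)/P(E) = 0.144/0.336
= 0.4286

0.4286


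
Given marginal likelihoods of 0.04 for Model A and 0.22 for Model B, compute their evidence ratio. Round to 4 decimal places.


Ratio = ML(A) / ML(B) = 0.04/0.22
= 0.1818

0.1818


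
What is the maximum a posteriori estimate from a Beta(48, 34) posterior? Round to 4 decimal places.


The MAP estimate equals the mode of the distribution.
Mode of Beta(a,b) = (a-1)/(a+b-2)
= 47/80
= 0.5875

0.5875


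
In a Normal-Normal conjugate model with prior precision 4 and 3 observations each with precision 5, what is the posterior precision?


Posterior precision = prior precision + n * observation precision
= 4 + 3 * 5
= 4 + 15 = 19

19


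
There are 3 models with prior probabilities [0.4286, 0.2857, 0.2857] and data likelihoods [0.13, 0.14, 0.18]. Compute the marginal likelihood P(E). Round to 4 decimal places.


P(E) = sum over models of P(M_i) * P(E|M_i)
= 0.4286*0.13 + 0.2857*0.14 + 0.2857*0.18
= 0.1471

0.1471


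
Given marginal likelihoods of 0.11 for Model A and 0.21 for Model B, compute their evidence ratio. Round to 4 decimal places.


Ratio = ML(A) / ML(B) = 0.11/0.21
= 0.5238

0.5238


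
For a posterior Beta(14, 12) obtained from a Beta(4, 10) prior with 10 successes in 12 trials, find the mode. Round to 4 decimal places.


Mode = (alpha - 1) / (alpha + beta - 2)
= 13 / 24
= 0.5417

0.5417


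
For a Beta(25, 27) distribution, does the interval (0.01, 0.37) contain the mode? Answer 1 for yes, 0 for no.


Mode of Beta(a,b) = (a-1)/(a+b-2)
= (25-1)/(25+27-2) = 0.48
Check: 0.01 <= 0.48 <= 0.37?
Result: 0

0


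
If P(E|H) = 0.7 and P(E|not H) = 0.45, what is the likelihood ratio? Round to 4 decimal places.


Likelihood ratio = P(E|H) / P(E|not H)
= 0.7 / 0.45
= 1.5556

1.5556


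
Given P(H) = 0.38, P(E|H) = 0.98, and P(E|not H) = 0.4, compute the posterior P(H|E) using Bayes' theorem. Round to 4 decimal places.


By Bayes' theorem: P(H|E) = P(E|H)*P(H) / P(E)
P(E) = P(E|H)*P(H) + P(E|not H)*P(not H)
P(E) = 0.98*0.38 + 0.4*0.62 = 0.6204
P(H|E) = 0.98*0.38 / 0.6204 = 0.6003

0.6003


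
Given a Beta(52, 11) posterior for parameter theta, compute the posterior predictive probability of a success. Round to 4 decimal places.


For a Beta-Bernoulli model, the predictive probability is the mean:
P(success) = 52/(52+11) = 52/63 = 0.8254

0.8254


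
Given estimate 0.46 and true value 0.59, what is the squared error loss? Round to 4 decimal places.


Squared error = (estimate - true)^2
Difference = -0.13
Loss = -0.13^2 = 0.0169

0.0169


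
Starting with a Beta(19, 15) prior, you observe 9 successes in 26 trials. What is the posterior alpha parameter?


For a Beta-Binomial conjugate model:
Posterior alpha = prior alpha + number of successes
= 19 + 9 = 28

28


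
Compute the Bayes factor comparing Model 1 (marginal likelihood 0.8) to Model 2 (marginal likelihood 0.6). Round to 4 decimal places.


BF12 = marginal likelihood of M1 / marginal likelihood of M2
= 0.8/0.6
= 1.3333

1.3333


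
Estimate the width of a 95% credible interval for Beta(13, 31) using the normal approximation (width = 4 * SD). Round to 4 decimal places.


For Beta(a,b): Var = ab/((a+b)^2(a+b+1))
Var = 0.0046, SD = 0.068
Approximate 95% CI width = 4 * 0.068 = 0.2721

0.2721


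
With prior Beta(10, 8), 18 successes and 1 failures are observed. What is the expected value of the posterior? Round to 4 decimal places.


Posterior = Beta(28, 9)
E[theta] = alpha/(alpha+beta)
= 28/37 = 0.7568

0.7568


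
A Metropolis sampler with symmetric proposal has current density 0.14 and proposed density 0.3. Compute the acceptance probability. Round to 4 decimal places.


For symmetric proposals, acceptance = min(1, pi(x*)/pi(x))
= min(1, 0.3/0.14)
= min(1, 2.1429) = 1.0

1.0


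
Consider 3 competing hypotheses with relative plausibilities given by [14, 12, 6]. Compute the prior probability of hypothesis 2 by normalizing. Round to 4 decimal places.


Sum of weights = 14 + 12 + 6 = 32
Normalized prior for H2 = 12 / 32
= 0.375

0.375


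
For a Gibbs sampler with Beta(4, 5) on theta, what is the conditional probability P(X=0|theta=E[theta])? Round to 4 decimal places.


E[theta] = 4/(4+5) = 0.4444
P(X=0|theta) = 1 - theta = 0.5556

0.5556


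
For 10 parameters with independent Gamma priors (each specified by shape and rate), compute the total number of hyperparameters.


A Gamma prior has 2 hyperparameters per parameter.
Total = 10 * 2 = 20

20


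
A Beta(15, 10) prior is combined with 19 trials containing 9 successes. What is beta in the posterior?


In conjugate updating:
beta_posterior = beta_prior + (n - k)
= 10 + (19 - 9)
= 10 + 10 = 20

20


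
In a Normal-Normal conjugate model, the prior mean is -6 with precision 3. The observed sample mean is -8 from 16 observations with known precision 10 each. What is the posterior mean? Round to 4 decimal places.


Posterior precision = tau0 + n*tau = 3 + 16*10 = 163
Posterior mean = (tau0*mu0 + n*tau*xbar) / posterior_precision
= (3*-6 + 16*10*-8) / 163
= -1298 / 163 = -7.9632

-7.9632


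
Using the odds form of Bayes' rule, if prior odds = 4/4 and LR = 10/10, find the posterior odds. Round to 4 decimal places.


Bayes' rule in odds form: posterior odds = prior odds * LR
= (4 * 10) / (4 * 10)
= 40/40 = 1.0

1.0


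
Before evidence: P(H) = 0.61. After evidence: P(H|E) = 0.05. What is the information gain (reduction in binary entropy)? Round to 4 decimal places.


Prior entropy = 0.9648
Posterior entropy = 0.2864
Information gain = 0.9648 - 0.2864 = 0.6784

0.6784


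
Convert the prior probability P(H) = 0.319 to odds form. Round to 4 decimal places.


P(not H) = 1 - 0.319 = 0.681
Odds = 0.319 / 0.681 = 0.4684

0.4684


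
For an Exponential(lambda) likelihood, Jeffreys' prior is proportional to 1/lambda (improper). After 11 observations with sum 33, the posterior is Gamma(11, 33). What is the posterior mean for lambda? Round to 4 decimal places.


Posterior = Gamma(n, sum_x) = Gamma(11, 33)
Posterior mean = shape/rate = 11/33
= 0.3333

0.3333


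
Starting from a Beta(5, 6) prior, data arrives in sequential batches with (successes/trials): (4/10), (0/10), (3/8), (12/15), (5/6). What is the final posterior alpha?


In sequential Bayesian updating, we sum all successes.
Total successes = 24
Final alpha = 5 + 24 = 29

29


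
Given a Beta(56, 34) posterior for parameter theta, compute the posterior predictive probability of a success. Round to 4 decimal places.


For a Beta-Bernoulli model, the predictive probability is the mean:
P(success) = 56/(56+34) = 56/90 = 0.6222

0.6222


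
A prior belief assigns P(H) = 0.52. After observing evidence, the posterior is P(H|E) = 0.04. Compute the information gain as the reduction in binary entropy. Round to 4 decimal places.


H(prior) = -0.52*log2(0.52) - 0.48*log2(0.48)
= 0.9988
H(post) = -0.04*log2(0.04) - 0.96*log2(0.96)
= 0.2423
IG = 0.9988 - 0.2423 = 0.7566

0.7566


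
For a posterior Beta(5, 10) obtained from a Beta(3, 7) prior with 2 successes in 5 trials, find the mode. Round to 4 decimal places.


Mode = (alpha - 1) / (alpha + beta - 2)
= 4 / 13
= 0.3077

0.3077


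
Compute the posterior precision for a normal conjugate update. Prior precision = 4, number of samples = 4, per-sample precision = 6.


tau_post = tau_0 + n * tau
= 4 + 4 * 6 = 28

28


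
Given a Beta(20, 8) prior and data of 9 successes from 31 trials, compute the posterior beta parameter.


Number of failures = 31 - 9 = 22
Posterior beta = 8 + 22 = 30

30


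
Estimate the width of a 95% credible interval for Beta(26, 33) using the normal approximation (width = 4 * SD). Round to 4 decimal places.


For Beta(a,b): Var = ab/((a+b)^2(a+b+1))
Var = 0.0041, SD = 0.0641
Approximate 95% CI width = 4 * 0.0641 = 0.2564

0.2564


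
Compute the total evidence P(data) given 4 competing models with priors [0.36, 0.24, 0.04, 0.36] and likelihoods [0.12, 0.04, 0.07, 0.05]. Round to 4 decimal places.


Marginal likelihood = sum P(model_i) * P(data|model_i)
Model 1: 0.36 * 0.12 = 0.0432
Model 2: 0.24 * 0.04 = 0.0096
Model 3: 0.04 * 0.07 = 0.0028
Model 4: 0.36 * 0.05 = 0.018
Total = 0.0736

0.0736


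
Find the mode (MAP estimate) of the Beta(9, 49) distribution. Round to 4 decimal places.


For Beta(a,b) with a,b > 1:
Mode = (a-1)/(a+b-2) = (9-1)/(58-2)
= 8/56 = 0.1429

0.1429


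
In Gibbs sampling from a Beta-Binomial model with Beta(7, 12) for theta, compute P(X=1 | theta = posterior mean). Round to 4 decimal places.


Posterior mean = alpha/(alpha+beta) = 7/19 = 0.3684
P(X=1|theta=mean) = theta = 0.3684

0.3684


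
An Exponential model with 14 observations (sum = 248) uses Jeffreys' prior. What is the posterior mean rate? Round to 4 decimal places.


Posterior Gamma(14, 248)
E[lambda] = 14/248 = 0.0565

0.0565


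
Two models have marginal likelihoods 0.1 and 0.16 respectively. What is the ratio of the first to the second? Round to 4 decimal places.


Evidence ratio = 0.1 / 0.16
= 0.625

0.625


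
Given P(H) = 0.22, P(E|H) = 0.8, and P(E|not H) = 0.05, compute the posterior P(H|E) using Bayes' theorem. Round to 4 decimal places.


By Bayes' theorem: P(H|E) = P(E|H)*P(H) / P(E)
P(E) = P(E|H)*P(H) + P(E|not H)*P(not H)
P(E) = 0.8*0.22 + 0.05*0.78 = 0.215
P(H|E) = 0.8*0.22 / 0.215 = 0.8186

0.8186


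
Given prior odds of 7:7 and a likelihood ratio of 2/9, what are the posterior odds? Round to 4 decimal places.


Posterior odds = prior odds * LR
Prior odds = 7/7 = 1.0
LR = 2/9 = 0.2222
Posterior odds = 1.0 * 0.2222 = 0.2222

0.2222


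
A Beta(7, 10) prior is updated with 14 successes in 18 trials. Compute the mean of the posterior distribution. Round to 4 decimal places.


After update: Beta(21, 14)
Mean = 21 / (21 + 14) = 21 / 35
= 0.6

0.6


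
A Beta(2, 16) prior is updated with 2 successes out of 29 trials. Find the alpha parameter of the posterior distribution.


In the Beta-Binomial conjugate update:
alpha_post = alpha_prior + successes
= 2 + 2
= 4

4


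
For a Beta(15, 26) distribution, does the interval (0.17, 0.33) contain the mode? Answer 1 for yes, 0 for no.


Mode of Beta(a,b) = (a-1)/(a+b-2)
= (15-1)/(15+26-2) = 0.359
Check: 0.17 <= 0.359 <= 0.33?
Result: 0

0


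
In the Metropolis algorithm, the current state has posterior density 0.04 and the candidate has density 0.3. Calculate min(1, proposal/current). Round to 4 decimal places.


Ratio = 0.3/0.04 = 7.5
Acceptance probability = min(1, 7.5)
= 1.0

1.0


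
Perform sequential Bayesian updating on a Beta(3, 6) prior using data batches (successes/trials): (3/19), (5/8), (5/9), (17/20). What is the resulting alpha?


Accumulate successes: 30
Posterior alpha = prior alpha + sum of successes
= 3 + 30 = 33

33


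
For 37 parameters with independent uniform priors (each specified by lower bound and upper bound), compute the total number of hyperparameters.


A uniform prior has 2 hyperparameters per parameter.
Total = 37 * 2 = 74

74


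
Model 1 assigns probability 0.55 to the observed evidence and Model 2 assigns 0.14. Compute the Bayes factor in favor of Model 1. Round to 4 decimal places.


BF = P(data|M1) / P(data|M2)
= 0.55 / 0.14 = 3.9286

3.9286


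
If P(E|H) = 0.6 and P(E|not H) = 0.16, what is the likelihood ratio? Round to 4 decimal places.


Likelihood ratio = P(E|H) / P(E|not H)
= 0.6 / 0.16
= 3.75

3.75


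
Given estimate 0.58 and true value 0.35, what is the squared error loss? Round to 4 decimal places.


Squared error = (estimate - true)^2
Difference = 0.23
Loss = 0.23^2 = 0.0529

0.0529


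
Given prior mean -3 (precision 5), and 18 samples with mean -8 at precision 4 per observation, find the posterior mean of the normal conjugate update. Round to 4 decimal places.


The posterior mean is a precision-weighted average of prior and data.
Post. prec. = 5 + 72 = 77
Post. mean = (-15 + -576)/77 = -591/77 = -7.6753

-7.6753


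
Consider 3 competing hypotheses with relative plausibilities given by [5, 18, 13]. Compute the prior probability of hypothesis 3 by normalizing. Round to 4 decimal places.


Sum of weights = 5 + 18 + 13 = 36
Normalized prior for H3 = 13 / 36
= 0.3611

0.3611


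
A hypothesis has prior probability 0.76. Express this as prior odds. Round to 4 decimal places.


Odds = P(H) / P(not H) = 0.76 / 0.24
= 3.1667

3.1667


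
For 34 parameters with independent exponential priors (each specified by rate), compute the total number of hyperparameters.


A exponential prior has 1 hyperparameter per parameter.
Total = 34 * 1 = 34

34


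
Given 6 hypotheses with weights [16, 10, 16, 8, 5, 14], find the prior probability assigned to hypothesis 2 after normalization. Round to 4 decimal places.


To normalize, divide each weight by the sum of all weights.
Sum = 69
Prior(H2) = 10/69 = 0.1449

0.1449


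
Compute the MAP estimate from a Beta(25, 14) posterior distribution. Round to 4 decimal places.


MAP = mode of Beta distribution
= (alpha - 1)/(alpha + beta - 2)
= (25-1)/(25+14-2)
= 24/37 = 0.6486

0.6486


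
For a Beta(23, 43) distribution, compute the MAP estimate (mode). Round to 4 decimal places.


MAP = mode = (a-1)/(a+b-2)
= (23-1)/(23+43-2)
= 22/64 = 0.3438

0.3438


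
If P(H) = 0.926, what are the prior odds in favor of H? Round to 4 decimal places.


Prior odds = P(H) / (1 - P(H))
= 0.926 / 0.074
= 12.5135

12.5135


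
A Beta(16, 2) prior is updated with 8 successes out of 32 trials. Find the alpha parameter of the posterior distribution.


In the Beta-Binomial conjugate update:
alpha_post = alpha_prior + successes
= 16 + 8
= 24

24


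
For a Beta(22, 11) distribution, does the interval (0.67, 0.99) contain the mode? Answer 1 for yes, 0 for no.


Mode of Beta(a,b) = (a-1)/(a+b-2)
= (22-1)/(22+11-2) = 0.6774
Check: 0.67 <= 0.6774 <= 0.99?
Result: 1

1


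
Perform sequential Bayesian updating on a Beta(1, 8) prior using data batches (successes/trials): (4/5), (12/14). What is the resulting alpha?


Accumulate successes: 16
Posterior alpha = prior alpha + sum of successes
= 1 + 16 = 17

17


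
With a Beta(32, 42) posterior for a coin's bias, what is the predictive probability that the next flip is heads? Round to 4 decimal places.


The predictive probability equals the posterior mean.
P(next = heads) = alpha / (alpha + beta)
= 32 / 74 = 0.4324

0.4324


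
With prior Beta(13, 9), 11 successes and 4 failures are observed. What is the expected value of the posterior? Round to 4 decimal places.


Posterior = Beta(24, 13)
E[theta] = alpha/(alpha+beta)
= 24/37 = 0.6486

0.6486


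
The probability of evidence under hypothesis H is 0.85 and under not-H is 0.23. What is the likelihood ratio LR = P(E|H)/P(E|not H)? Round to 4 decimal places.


LR = 0.85 / 0.23
= 3.6957

3.6957


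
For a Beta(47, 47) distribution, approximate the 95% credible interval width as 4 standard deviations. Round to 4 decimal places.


Variance of Beta(a,b) = ab / ((a+b)^2 * (a+b+1))
= 47*47 / ((94)^2 * 95)
= 0.0026
SD = sqrt(0.0026) = 0.0513
Width = 4 * SD = 0.2052

0.2052


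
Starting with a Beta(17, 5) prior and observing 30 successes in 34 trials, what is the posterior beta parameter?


Posterior beta = prior beta + failures
Failures = 34 - 30 = 4
beta_post = 5 + 4 = 9

9


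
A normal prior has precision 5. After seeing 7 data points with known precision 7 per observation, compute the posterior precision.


In the conjugate normal model, precisions add:
tau_posterior = tau_prior + n * tau_data
= 5 + 7*7 = 54

54


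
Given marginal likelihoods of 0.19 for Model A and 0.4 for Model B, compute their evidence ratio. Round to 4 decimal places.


Ratio = ML(A) / ML(B) = 0.19/0.4
= 0.475

0.475


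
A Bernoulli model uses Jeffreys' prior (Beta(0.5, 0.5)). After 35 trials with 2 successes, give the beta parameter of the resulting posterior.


Posterior = Beta(prior_alpha + successes, prior_beta + failures)
= Beta(0.5 + 2, 0.5 + 33)
Posterior beta = 0.5 + (n - k) = 0.5 + 33 = 33.5

33.5


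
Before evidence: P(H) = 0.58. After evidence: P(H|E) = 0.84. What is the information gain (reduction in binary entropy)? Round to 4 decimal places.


Prior entropy = 0.9815
Posterior entropy = 0.6343
Information gain = 0.9815 - 0.6343 = 0.3471

0.3471


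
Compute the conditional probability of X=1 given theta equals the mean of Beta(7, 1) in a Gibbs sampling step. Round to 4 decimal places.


Mean of Beta(7, 1) = 0.875
P(X=1 | theta=0.875) = 0.875

0.875


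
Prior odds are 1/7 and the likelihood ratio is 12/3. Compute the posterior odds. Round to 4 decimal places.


Posterior odds = prior odds * likelihood ratio
= (1/7) * (12/3)
= 12 / 21
= 0.5714

0.5714


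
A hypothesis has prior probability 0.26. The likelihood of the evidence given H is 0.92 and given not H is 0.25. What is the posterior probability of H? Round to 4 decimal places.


Using Bayes' theorem:
P(E) = 0.26 * 0.92 + 0.74 * 0.25
P(E) = 0.4242
P(H|E) = (0.26 * 0.92) / 0.4242 = 0.5639

0.5639


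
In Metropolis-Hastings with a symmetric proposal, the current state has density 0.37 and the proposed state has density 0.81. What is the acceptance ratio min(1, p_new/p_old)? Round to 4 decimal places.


Ratio = p_new / p_old = 0.81 / 0.37 = 2.1892
Acceptance = min(1, 2.1892) = 1.0

1.0


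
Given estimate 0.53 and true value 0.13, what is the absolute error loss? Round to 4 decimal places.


Absolute error = |estimate - true|
= |0.4| = 0.4

0.4


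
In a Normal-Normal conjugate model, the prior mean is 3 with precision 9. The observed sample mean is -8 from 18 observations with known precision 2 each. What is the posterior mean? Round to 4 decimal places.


Posterior precision = tau0 + n*tau = 9 + 18*2 = 45
Posterior mean = (tau0*mu0 + n*tau*xbar) / posterior_precision
= (9*3 + 18*2*-8) / 45
= -261 / 45 = -5.8

-5.8


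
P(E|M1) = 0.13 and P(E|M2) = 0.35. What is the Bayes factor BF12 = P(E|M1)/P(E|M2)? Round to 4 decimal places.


Bayes factor BF12 = P(E|M1) / P(E|M2)
= 0.13 / 0.35
= 0.3714

0.3714


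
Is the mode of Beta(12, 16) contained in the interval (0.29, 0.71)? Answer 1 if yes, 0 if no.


Mode = (a-1)/(a+b-2) = 11/26 = 0.4231
Interval: (0.29, 0.71)
Contains mode? 1

1


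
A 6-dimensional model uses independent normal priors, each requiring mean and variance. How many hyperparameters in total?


Per parameter: 2 (mean and variance).
Total = 6 * 2 = 12

12


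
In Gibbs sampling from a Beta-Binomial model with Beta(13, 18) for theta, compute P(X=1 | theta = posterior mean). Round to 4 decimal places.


Posterior mean = alpha/(alpha+beta) = 13/31 = 0.4194
P(X=1|theta=mean) = theta = 0.4194

0.4194


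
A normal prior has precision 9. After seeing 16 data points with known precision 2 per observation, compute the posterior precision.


In the conjugate normal model, precisions add:
tau_posterior = tau_prior + n * tau_data
= 9 + 16*2 = 41

41


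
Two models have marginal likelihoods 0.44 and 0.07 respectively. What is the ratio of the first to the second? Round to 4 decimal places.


Evidence ratio = 0.44 / 0.07
= 6.2857

6.2857


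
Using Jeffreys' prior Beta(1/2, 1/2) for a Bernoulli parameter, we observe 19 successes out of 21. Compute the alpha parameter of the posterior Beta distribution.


Conjugate update: Beta(0.5 + k, 0.5 + n - k).
k = 19, n - k = 2
Posterior alpha = 0.5 + k = 0.5 + 19 = 19.5

19.5


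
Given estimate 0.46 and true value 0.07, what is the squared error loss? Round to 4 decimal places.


Squared error = (estimate - true)^2
Difference = 0.39
Loss = 0.39^2 = 0.1521

0.1521


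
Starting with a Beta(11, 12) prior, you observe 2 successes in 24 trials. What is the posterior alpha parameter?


For a Beta-Binomial conjugate model:
Posterior alpha = prior alpha + number of successes
= 11 + 2 = 13

13


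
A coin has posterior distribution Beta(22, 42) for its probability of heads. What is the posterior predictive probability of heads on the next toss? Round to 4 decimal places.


Posterior predictive = E[theta] = alpha/(alpha+beta)
= 22/64
= 0.3438

0.3438


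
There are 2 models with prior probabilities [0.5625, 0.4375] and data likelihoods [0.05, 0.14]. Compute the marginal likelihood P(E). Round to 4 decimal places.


P(E) = sum over models of P(M_i) * P(E|M_i)
= 0.5625*0.05 + 0.4375*0.14
= 0.0894

0.0894


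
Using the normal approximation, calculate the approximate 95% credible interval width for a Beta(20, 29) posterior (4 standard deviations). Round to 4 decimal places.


Var(Beta) = 20*29/(49^2 * 50) = 0.0048
SD = 0.0695
Width ~ 4*SD = 0.278

0.278


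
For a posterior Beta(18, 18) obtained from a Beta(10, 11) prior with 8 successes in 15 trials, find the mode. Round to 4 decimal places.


Mode = (alpha - 1) / (alpha + beta - 2)
= 17 / 34
= 0.5

0.5


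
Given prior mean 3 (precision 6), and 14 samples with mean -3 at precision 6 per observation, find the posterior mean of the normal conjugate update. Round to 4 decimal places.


The posterior mean is a precision-weighted average of prior and data.
Post. prec. = 6 + 84 = 90
Post. mean = (18 + -252)/90 = -234/90 = -2.6

-2.6


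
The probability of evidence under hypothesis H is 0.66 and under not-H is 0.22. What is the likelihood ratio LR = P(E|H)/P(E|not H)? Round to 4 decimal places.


LR = 0.66 / 0.22
= 3.0

3.0


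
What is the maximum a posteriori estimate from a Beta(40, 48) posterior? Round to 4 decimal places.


The MAP estimate equals the mode of the distribution.
Mode of Beta(a,b) = (a-1)/(a+b-2)
= 39/86
= 0.4535

0.4535


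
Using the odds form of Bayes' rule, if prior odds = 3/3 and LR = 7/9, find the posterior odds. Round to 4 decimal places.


Bayes' rule in odds form: posterior odds = prior odds * LR
= (3 * 7) / (3 * 9)
= 21/27 = 0.7778

0.7778


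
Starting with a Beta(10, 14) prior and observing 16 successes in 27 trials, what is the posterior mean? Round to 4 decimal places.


Posterior parameters: alpha = 10 + 16 = 26
beta = 14 + 11 = 25
Posterior mean = alpha / (alpha + beta) = 26 / 51
= 0.5098

0.5098


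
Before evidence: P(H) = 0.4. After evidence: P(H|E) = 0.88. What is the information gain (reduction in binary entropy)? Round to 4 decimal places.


Prior entropy = 0.971
Posterior entropy = 0.5294
Information gain = 0.971 - 0.5294 = 0.4416

0.4416


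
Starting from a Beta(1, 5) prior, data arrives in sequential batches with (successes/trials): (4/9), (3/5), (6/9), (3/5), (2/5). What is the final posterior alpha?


In sequential Bayesian updating, we sum all successes.
Total successes = 18
Final alpha = 1 + 18 = 19

19


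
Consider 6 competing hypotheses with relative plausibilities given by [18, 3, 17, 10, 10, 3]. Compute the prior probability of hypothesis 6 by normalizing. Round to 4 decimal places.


Sum of weights = 18 + 3 + 17 + 10 + 10 + 3 = 61
Normalized prior for H6 = 3 / 61
= 0.0492

0.0492


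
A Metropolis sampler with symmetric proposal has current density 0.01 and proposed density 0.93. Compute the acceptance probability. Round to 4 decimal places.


For symmetric proposals, acceptance = min(1, pi(x*)/pi(x))
= min(1, 0.93/0.01)
= min(1, 93.0) = 1.0

1.0


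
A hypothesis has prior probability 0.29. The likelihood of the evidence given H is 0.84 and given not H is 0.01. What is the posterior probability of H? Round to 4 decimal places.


Using Bayes' theorem:
P(E) = 0.29 * 0.84 + 0.71 * 0.01
P(E) = 0.2507
P(H|E) = (0.29 * 0.84) / 0.2507 = 0.9717

0.9717


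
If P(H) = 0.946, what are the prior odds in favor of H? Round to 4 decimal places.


Prior odds = P(H) / (1 - P(H))
= 0.946 / 0.054
= 17.5185

17.5185


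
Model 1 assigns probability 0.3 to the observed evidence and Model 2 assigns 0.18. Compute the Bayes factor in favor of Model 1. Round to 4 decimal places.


BF = P(data|M1) / P(data|M2)
= 0.3 / 0.18 = 1.6667

1.6667


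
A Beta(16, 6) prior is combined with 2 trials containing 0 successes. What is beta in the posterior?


In conjugate updating:
beta_posterior = beta_prior + (n - k)
= 6 + (2 - 0)
= 6 + 2 = 8

8


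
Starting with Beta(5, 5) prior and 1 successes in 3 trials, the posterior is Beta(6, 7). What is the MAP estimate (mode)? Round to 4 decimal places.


The mode of Beta(a, b) when a > 1 and b > 1 is (a-1)/(a+b-2)
= (6 - 1) / (6 + 7 - 2)
= 5 / 11
= 0.4545

0.4545


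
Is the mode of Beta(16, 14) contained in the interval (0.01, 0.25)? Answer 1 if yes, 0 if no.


Mode = (a-1)/(a+b-2) = 15/28 = 0.5357
Interval: (0.01, 0.25)
Contains mode? 0

0


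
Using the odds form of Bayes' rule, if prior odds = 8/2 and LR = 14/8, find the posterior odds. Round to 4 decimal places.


Bayes' rule in odds form: posterior odds = prior odds * LR
= (8 * 14) / (2 * 8)
= 112/16 = 7.0

7.0


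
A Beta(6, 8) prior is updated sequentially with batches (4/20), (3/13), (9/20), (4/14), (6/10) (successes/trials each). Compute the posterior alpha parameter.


Sequential conjugate updating is equivalent to a single batch update.
Total successes across all batches = 26
alpha_posterior = alpha_prior + total_successes = 6 + 26
= 32

32


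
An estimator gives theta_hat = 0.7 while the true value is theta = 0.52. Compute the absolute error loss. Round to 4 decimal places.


The absolute error loss is |theta_hat - theta|
= |0.7 - 0.52|
= 0.18

0.18


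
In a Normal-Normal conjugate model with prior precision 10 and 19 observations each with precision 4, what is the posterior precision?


Posterior precision = prior precision + n * observation precision
= 10 + 19 * 4
= 10 + 76 = 86

86


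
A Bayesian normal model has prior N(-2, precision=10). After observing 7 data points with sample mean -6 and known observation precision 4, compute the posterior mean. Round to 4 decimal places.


Posterior mean = (prior_precision * prior_mean + n * data_precision * data_mean) / (prior_precision + n * data_precision)
Numerator = 10*-2 + 7*4*-6 = -188
Denominator = 10 + 7*4 = 38
Posterior mean = -4.9474

-4.9474


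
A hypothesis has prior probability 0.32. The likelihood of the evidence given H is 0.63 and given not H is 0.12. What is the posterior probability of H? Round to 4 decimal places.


Using Bayes' theorem:
P(E) = 0.32 * 0.63 + 0.68 * 0.12
P(E) = 0.2832
P(H|E) = (0.32 * 0.63) / 0.2832 = 0.7119

0.7119


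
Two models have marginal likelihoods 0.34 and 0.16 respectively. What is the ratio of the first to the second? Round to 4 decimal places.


Evidence ratio = 0.34 / 0.16
= 2.125

2.125


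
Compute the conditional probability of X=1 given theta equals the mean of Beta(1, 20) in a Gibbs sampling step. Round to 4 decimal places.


Mean of Beta(1, 20) = 0.0476
P(X=1 | theta=0.0476) = 0.0476

0.0476


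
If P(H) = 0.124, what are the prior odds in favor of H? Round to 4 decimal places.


Prior odds = P(H) / (1 - P(H))
= 0.124 / 0.876
= 0.1416

0.1416


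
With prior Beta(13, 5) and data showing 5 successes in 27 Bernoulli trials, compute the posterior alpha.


Conjugate update: alpha_posterior = alpha_prior + k
= 13 + 5 = 18

18


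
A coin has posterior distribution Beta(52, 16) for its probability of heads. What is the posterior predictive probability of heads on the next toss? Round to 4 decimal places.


Posterior predictive = E[theta] = alpha/(alpha+beta)
= 52/68
= 0.7647

0.7647


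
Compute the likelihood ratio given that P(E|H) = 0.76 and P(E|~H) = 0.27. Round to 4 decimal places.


LR = P(E|H) / P(E|~H)
= 0.76 / 0.27 = 2.8148

2.8148


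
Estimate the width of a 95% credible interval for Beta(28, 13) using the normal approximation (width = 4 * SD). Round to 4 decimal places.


For Beta(a,b): Var = ab/((a+b)^2(a+b+1))
Var = 0.0052, SD = 0.0718
Approximate 95% CI width = 4 * 0.0718 = 0.2872

0.2872


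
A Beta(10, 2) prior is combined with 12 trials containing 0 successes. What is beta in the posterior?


In conjugate updating:
beta_posterior = beta_prior + (n - k)
= 2 + (12 - 0)
= 2 + 12 = 14

14


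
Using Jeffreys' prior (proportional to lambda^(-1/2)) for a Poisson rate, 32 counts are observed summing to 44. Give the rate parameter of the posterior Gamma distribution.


Conjugate update: Gamma(prior_shape + S, prior_rate + n).
Prior shape = 0.5, prior rate = 0.
Posterior rate = 0 + n = 32

32.0


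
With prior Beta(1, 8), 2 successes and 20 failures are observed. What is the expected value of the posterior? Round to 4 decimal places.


Posterior = Beta(3, 28)
E[theta] = alpha/(alpha+beta)
= 3/31 = 0.0968

0.0968


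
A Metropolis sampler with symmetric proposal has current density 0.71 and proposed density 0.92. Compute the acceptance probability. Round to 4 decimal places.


For symmetric proposals, acceptance = min(1, pi(x*)/pi(x))
= min(1, 0.92/0.71)
= min(1, 1.2958) = 1.0

1.0


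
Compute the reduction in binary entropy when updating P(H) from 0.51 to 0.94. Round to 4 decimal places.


H_before = -p*log2(p) - (1-p)*log2(1-p) for p=0.51: 0.9997
H_after for p=0.94: 0.3274
Reduction = 0.9997 - 0.3274 = 0.6723

0.6723


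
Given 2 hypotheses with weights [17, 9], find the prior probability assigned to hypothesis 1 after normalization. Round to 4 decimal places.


To normalize, divide each weight by the sum of all weights.
Sum = 26
Prior(H1) = 17/26 = 0.6538

0.6538


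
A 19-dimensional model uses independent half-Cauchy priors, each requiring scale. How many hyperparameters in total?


Per parameter: 1 (scale).
Total = 19 * 1 = 19

19


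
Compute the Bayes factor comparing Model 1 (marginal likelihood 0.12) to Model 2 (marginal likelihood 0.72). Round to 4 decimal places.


BF12 = marginal likelihood of M1 / marginal likelihood of M2
= 0.12/0.72
= 0.1667

0.1667


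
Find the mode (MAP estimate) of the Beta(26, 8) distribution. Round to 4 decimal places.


For Beta(a,b) with a,b > 1:
Mode = (a-1)/(a+b-2) = (26-1)/(34-2)
= 25/32 = 0.7812

0.7812


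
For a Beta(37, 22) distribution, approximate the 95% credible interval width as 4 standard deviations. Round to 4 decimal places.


Variance of Beta(a,b) = ab / ((a+b)^2 * (a+b+1))
= 37*22 / ((59)^2 * 60)
= 0.0039
SD = sqrt(0.0039) = 0.0624
Width = 4 * SD = 0.2497

0.2497


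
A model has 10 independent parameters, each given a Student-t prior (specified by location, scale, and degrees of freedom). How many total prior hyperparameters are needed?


Each Student-t prior needs 3 hyperparameters (location, scale, and degrees of freedom).
Total = 3 * 10 = 30

30


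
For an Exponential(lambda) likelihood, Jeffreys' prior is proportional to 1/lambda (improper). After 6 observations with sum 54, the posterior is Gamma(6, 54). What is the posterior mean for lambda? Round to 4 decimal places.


Posterior = Gamma(n, sum_x) = Gamma(6, 54)
Posterior mean = shape/rate = 6/54
= 0.1111

0.1111


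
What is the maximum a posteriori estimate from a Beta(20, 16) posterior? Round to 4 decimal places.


The MAP estimate equals the mode of the distribution.
Mode of Beta(a,b) = (a-1)/(a+b-2)
= 19/34
= 0.5588

0.5588


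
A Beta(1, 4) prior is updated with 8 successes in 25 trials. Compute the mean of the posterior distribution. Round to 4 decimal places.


After update: Beta(9, 21)
Mean = 9 / (9 + 21) = 9 / 30
= 0.3

0.3


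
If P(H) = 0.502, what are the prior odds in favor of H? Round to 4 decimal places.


Prior odds = P(H) / (1 - P(H))
= 0.502 / 0.498
= 1.008

1.008


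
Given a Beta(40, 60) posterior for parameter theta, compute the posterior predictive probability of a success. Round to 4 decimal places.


For a Beta-Bernoulli model, the predictive probability is the mean:
P(success) = 40/(40+60) = 40/100 = 0.4

0.4


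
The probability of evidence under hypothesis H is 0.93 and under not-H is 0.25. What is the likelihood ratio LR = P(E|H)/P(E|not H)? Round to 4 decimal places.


LR = 0.93 / 0.25
= 3.72

3.72


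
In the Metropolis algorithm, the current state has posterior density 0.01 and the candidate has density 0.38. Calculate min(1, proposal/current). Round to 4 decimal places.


Ratio = 0.38/0.01 = 38.0
Acceptance probability = min(1, 38.0)
= 1.0

1.0


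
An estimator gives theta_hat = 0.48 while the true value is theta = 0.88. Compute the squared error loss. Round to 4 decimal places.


The squared error loss is (theta_hat - theta)^2
= (0.48 - 0.88)^2
= (-0.4)^2 = 0.16

0.16


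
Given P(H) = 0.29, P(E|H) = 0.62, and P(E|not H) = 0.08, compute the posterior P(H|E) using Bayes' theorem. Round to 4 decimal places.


By Bayes' theorem: P(H|E) = P(E|H)*P(H) / P(E)
P(E) = P(E|H)*P(H) + P(E|not H)*P(not H)
P(E) = 0.62*0.29 + 0.08*0.71 = 0.2366
P(H|E) = 0.62*0.29 / 0.2366 = 0.7599

0.7599


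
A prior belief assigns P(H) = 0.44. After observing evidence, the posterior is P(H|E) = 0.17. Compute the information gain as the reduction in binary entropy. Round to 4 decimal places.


H(prior) = -0.44*log2(0.44) - 0.56*log2(0.56)
= 0.9896
H(post) = -0.17*log2(0.17) - 0.83*log2(0.83)
= 0.6577
IG = 0.9896 - 0.6577 = 0.3319

0.3319


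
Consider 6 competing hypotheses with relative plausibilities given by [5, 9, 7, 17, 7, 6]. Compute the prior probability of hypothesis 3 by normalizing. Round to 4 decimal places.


Sum of weights = 5 + 9 + 7 + 17 + 7 + 6 = 51
Normalized prior for H3 = 7 / 51
= 0.1373

0.1373


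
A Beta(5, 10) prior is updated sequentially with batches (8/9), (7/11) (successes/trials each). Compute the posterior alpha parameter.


Sequential conjugate updating is equivalent to a single batch update.
Total successes across all batches = 15
alpha_posterior = alpha_prior + total_successes = 5 + 15
= 20

20
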